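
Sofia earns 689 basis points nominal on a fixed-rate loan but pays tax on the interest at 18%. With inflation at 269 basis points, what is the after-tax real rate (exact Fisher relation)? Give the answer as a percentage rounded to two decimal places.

After-tax nominal return = 6.89% × (1 − 0.18) = 5.6498%.
1 + r = 1.056498 / 1.02690 = 1.028823
After-tax real rate = 1.028823 − 1 → 2.88%.

2.88%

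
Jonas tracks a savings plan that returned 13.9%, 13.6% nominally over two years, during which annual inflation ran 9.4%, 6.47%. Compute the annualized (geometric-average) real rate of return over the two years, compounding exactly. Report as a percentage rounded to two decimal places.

Compound the nominal returns: 1.1390 × 1.1360 = 1.29390400.
Compound inflation: 1.0940 × 1.0647 = 1.16478180.
Deflate: 1.29390400 / 1.16478180 = 1.11085527.
Annualized real rate = 1.11085527^(1/2) − 1 = 5.3971% → 5.40%.

5.40%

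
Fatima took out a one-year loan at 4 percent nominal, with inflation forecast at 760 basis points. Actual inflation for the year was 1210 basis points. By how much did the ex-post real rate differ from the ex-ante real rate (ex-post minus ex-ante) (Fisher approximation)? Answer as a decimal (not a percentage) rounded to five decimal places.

Ex-ante: 4% − 7.6% = -3.600%
Ex-post: 4% − 12.1% = -8.100%
Difference (ex-post − ex-ante) = -4.5000% → -0.04500.

-0.04500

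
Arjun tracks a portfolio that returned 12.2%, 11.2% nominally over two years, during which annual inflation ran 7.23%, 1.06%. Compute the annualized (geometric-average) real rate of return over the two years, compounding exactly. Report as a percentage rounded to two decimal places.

Compound the nominal returns: 1.1220 × 1.1120 = 1.24766400.
Compound inflation: 1.0723 × 1.0106 = 1.08366638.
Deflate: 1.24766400 / 1.08366638 = 1.15133589.
Annualized real rate = 1.15133589^(1/2) − 1 = 7.3003% → 7.30%.

7.30%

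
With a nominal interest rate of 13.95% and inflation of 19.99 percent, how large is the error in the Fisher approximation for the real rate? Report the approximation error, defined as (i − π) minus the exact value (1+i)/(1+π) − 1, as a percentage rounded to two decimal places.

Approximate: r ≈ 13.950% − 19.990% = -6.0400%
Exact: (1 + 0.1395)/(1 + 0.1999) − 1 = -5.0338%
Error = -6.0400% − (-5.0338%) = -1.0062% → -1.01%.

-1.01%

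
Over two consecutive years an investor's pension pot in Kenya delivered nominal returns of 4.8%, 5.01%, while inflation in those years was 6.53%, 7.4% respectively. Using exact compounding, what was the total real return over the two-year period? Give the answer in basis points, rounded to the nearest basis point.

-381 basis points

Compound the nominal returns: 1.0480 × 1.0501 = 1.100505.
Compound inflation: 1.0653 × 1.0740 = 1.144132.
Deflate: 1.100505 / 1.144132 = 0.961869.
Total real return = 0.961869 − 1 → -381 basis points.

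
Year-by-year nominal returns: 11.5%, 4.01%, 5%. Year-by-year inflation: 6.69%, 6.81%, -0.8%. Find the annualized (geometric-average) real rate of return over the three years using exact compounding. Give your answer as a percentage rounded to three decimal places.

Nominal growth factor = 1.1150 × 1.0401 × 1.0500 = 1.217697075
Price-level growth factor = 1.0669 × 1.0681 × 0.9920 = 1.130439443
Real growth factor = 1.217697075 / 1.130439443 = 1.077189126
Annualized real rate = 1.077189126^(1/3) − 1 = 2.50947% → 2.509%.

2.509%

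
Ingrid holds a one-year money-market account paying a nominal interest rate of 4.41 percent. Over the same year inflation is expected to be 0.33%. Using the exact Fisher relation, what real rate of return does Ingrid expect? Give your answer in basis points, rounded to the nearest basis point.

By the Fisher relation, 1 + r = (1 + i)/(1 + π).
1 + r = 1.04410 / 1.00330 = 1.040666
r = 1.040666 − 1 = 4.0666%, i.e. 407 basis points.

407 basis points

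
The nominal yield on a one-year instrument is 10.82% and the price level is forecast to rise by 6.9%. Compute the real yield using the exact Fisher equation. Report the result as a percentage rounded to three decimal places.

3.667%

By the Fisher relation, 1 + r = (1 + i)/(1 + π).
1 + r = 1.10820 / 1.06900 = 1.036670
r = 1.036670 − 1 = 3.6670%, i.e. 3.667%.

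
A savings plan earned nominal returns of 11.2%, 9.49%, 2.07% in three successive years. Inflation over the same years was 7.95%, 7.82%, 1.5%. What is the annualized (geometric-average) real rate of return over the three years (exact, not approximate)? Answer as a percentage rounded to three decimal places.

Nominal growth factor = 1.1120 × 1.0949 × 1.0207 = 1.24273165
Price-level growth factor = 1.0795 × 1.0782 × 1.0150 = 1.18137565
Real growth factor = 1.24273165 / 1.18137565 = 1.05193606
Annualized real rate = 1.05193606^(1/3) − 1 = 1.7021% → 1.702%.

1.702%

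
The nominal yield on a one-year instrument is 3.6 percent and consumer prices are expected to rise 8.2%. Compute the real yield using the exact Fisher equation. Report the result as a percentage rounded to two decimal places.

-4.25%

1 + r = 1.03600 / 1.08200 = 0.957486
r = 0.957486 − 1 = -4.2514%, i.e. -4.25%.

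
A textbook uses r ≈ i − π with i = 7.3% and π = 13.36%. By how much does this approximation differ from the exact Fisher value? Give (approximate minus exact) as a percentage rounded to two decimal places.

-0.71%

Approximate: r ≈ 7.300% − 13.360% = -6.0600%
Exact: (1 + 0.0730)/(1 + 0.1336) − 1 = -5.3458%
Error = -6.0600% − (-5.3458%) = -0.7142% → -0.71%.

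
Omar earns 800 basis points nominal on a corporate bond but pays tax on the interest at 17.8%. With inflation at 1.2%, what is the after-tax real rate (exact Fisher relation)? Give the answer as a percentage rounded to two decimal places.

5.31%

After-tax nominal return = 8% × (1 − 0.178) = 6.5760%.
1 + r = 1.06576 / 1.01200 = 1.053123
After-tax real rate = 1.053123 − 1 → 5.31%.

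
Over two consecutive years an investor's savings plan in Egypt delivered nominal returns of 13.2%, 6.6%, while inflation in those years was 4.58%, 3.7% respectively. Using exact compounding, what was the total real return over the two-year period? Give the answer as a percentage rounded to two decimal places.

11.27%

Nominal growth factor = 1.1320 × 1.0660 = 1.206712
Price-level growth factor = 1.0458 × 1.0370 = 1.084495
Real growth factor = 1.206712 / 1.084495 = 1.112695
Total real return = 1.112695 − 1 → 11.27%.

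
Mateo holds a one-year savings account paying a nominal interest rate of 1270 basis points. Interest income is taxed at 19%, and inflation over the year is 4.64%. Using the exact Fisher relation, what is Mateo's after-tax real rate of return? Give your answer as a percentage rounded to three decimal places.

After-tax nominal return = 12.7% × (1 − 0.19) = 10.2870%.
1 + r = 1.10287 / 1.04640 = 1.053966
After-tax real rate = 1.053966 − 1 → 5.397%.

5.397%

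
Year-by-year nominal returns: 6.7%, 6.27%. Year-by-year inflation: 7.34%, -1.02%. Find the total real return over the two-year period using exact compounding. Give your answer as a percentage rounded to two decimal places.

Compound the nominal returns: 1.0670 × 1.0627 = 1.1339009.
Compound inflation: 1.0734 × 0.9898 = 1.0624513.
Deflate: 1.1339009 / 1.0624513 = 1.0672497.
Total real return = 1.0672497 − 1 → 6.72%.

6.72%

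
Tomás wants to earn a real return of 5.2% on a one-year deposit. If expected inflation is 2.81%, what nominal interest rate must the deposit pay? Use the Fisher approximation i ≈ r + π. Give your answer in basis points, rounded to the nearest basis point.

801 basis points

i ≈ r + π = 5.2% + 2.81% = 801 basis points.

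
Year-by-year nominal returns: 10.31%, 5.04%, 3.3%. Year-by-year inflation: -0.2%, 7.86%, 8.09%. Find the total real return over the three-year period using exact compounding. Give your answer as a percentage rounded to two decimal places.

2.87%

Compound the nominal returns: 1.1031 × 1.0504 × 1.0330 = 1.196933.
Compound inflation: 0.9980 × 1.0786 × 1.0809 = 1.163527.
Deflate: 1.196933 / 1.163527 = 1.028711.
Total real return = 1.028711 − 1 → 2.87%.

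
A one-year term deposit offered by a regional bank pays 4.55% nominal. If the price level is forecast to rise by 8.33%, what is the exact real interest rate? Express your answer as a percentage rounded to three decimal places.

By the Fisher relation, 1 + r = (1 + i)/(1 + π).
1 + r = 1.04550 / 1.08330 = 0.965107
r = 0.965107 − 1 = -3.4893%, i.e. -3.489%.

-3.489%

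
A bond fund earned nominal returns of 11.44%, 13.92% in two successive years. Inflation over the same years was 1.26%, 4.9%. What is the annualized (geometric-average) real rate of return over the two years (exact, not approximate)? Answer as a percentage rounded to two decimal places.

9.32%

Compound the nominal returns: 1.1144 × 1.1392 = 1.26952448.
Compound inflation: 1.0126 × 1.0490 = 1.06221740.
Deflate: 1.26952448 / 1.06221740 = 1.19516446.
Annualized real rate = 1.19516446^(1/2) − 1 = 9.3236% → 9.32%.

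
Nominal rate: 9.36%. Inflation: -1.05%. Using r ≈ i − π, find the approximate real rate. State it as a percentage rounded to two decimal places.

10.41%

r ≈ i − π = 9.36% − (-1.05%) = 10.41%.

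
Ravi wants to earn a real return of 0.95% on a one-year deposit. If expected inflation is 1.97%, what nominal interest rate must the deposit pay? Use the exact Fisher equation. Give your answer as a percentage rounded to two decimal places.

2.94%

(1 + i) = (1 + r)(1 + π) = 1.00950 × 1.01970 = 1.02938715
i = 1.02938715 − 1, so the required nominal rate is 2.94%.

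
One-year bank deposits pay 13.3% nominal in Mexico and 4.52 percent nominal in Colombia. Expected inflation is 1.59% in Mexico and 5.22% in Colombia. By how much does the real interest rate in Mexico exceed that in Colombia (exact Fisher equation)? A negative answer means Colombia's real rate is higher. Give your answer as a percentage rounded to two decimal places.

12.19%

Mexico: (1 + 0.1330)/(1 + 0.0159) − 1 = 11.5267%
Colombia: (1 + 0.0452)/(1 + 0.0522) − 1 = -0.6653%
Differential = 11.5267% − (-0.6653%) = 12.1920% → 12.19%.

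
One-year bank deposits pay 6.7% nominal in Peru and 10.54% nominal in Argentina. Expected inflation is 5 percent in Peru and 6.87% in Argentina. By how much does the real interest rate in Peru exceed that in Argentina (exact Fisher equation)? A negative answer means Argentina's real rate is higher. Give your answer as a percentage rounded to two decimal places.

-1.82%

Peru: (1 + 0.0670)/(1 + 0.0500) − 1 = 1.61905%
Argentina: (1 + 0.1054)/(1 + 0.0687) − 1 = 3.43408%
Differential = 1.61905% − 3.43408% = -1.81503% → -1.82%.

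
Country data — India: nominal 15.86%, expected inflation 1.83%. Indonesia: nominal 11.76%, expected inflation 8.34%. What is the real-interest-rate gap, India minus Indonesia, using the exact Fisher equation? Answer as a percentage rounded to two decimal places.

10.62%

India: (1 + 0.1586)/(1 + 0.0183) − 1 = 13.7779%
Indonesia: (1 + 0.1176)/(1 + 0.0834) − 1 = 3.1567%
Differential = 13.7779% − 3.1567% = 10.6211% → 10.62%.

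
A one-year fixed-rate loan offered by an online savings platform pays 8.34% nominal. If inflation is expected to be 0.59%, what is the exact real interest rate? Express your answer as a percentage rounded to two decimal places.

1 + r = 1.08340 / 1.00590 = 1.077045
r = 1.077045 − 1 = 7.7045%, i.e. 7.70%.

7.70%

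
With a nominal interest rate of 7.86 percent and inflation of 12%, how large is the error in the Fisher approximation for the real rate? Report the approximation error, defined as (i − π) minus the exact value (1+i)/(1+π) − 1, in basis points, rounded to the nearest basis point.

Approximate: r ≈ 7.860% − 12.000% = -4.1400%
Exact: (1 + 0.0786)/(1 + 0.1200) − 1 = -3.6964%
Error = -4.1400% − (-3.6964%) = -0.4436% → -44 basis points.

-44 basis points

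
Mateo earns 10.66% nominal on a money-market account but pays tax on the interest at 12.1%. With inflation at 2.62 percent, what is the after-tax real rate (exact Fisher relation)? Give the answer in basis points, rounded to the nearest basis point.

658 basis points

After-tax nominal return = 10.66% × (1 − 0.121) = 9.37014%.
1 + r = 1.0937014 / 1.02620 = 1.065778
After-tax real rate = 1.065778 − 1 → 658 basis points.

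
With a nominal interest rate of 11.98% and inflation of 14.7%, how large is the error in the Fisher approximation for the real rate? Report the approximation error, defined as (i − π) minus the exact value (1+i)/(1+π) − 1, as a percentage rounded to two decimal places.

-0.35%

Approximate: r ≈ 11.980% − 14.700% = -2.7200%
Exact: (1 + 0.1198)/(1 + 0.1470) − 1 = -2.3714%
Error = -2.7200% − (-2.3714%) = -0.3486% → -0.35%.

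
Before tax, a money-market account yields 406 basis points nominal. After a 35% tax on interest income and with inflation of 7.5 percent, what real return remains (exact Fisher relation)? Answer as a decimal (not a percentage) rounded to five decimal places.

-0.04522

After-tax nominal return = 4.06% × (1 − 0.35) = 2.6390%.
1 + r = 1.02639 / 1.07500 = 0.954781
After-tax real rate = 0.954781 − 1 → -0.04522.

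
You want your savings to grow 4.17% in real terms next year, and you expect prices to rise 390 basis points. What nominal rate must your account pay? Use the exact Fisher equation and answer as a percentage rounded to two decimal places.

(1 + i) = (1 + r)(1 + π) = 1.04170 × 1.03900 = 1.0823263
i = 1.0823263 − 1, so the required nominal rate is 8.23%.

8.23%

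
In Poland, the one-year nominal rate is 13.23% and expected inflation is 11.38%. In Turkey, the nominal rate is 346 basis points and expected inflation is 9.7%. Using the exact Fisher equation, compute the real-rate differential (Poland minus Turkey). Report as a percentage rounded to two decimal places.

Poland: (1 + 0.1323)/(1 + 0.1138) − 1 = 1.6610%
Turkey: (1 + 0.0346)/(1 + 0.0970) − 1 = -5.6882%
Differential = 1.6610% − (-5.6882%) = 7.3492% → 7.35%.

7.35%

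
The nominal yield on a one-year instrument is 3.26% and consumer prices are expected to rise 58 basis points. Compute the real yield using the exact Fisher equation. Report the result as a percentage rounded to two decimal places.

2.66%

1 + r = 1.03260 / 1.00580 = 1.026645
r = 1.026645 − 1 = 2.6645%, i.e. 2.66%.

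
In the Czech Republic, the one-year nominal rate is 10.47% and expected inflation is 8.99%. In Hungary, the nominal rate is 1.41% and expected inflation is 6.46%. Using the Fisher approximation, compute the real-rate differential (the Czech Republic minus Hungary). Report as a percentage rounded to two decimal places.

6.53%

The Czech Republic: 10.47% − 8.99% = 1.480%
Hungary: 1.41% − 6.46% = -5.050%
Differential = 6.530% → 6.53%.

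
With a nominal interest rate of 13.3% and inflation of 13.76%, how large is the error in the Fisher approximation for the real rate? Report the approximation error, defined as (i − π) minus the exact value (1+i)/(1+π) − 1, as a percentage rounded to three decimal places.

-0.056%

Approximate: r ≈ 13.300% − 13.760% = -0.4600%
Exact: (1 + 0.1330)/(1 + 0.1376) − 1 = -0.4044%
Error = -0.4600% − (-0.4044%) = -0.0556% → -0.056%.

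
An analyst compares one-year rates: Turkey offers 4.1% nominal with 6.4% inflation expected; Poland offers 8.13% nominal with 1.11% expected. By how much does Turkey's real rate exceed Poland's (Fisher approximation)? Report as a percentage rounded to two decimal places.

-9.32%

Turkey: 4.1% − 6.4% = -2.300%
Poland: 8.13% − 1.11% = 7.020%
Differential = -9.320% → -9.32%.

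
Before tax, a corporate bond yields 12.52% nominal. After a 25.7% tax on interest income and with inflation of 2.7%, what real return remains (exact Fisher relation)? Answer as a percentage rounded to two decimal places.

6.43%

After-tax nominal return = 12.52% × (1 − 0.257) = 9.30236%.
1 + r = 1.0930236 / 1.02700 = 1.064288
After-tax real rate = 1.064288 − 1 → 6.43%.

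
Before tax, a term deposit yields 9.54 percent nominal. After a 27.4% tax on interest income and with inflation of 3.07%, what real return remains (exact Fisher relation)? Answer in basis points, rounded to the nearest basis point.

After-tax nominal return = 9.54% × (1 − 0.274) = 6.92604%.
1 + r = 1.0692604 / 1.03070 = 1.037412
After-tax real rate = 1.037412 − 1 → 374 basis points.

374 basis points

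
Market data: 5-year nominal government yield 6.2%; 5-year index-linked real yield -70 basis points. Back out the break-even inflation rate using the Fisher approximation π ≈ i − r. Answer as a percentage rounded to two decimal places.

π ≈ i − r = 6.2% − (-0.7%) → 6.90%.

6.90%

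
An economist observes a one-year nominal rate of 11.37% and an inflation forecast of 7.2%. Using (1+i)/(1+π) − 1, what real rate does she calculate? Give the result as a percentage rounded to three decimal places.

3.890%

1 + r = 1.11370 / 1.07200 = 1.038899
r = 1.038899 − 1 = 3.8899%, i.e. 3.890%.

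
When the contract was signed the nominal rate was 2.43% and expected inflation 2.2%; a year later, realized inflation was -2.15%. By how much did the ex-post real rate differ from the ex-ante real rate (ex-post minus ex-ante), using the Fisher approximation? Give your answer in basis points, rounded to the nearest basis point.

Ex-ante: 2.43% − 2.2% = 0.230%
Ex-post: 2.43% − (-2.15%) = 4.580%
Difference (ex-post − ex-ante) = 4.3500% → 435 basis points.

435 basis points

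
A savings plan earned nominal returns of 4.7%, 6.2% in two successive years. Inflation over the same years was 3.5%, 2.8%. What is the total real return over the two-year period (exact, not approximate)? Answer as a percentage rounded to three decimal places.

Compound the nominal returns: 1.0470 × 1.0620 = 1.111914.
Compound inflation: 1.0350 × 1.0280 = 1.063980.
Deflate: 1.111914 / 1.063980 = 1.045052.
Total real return = 1.045052 − 1 → 4.505%.

4.505%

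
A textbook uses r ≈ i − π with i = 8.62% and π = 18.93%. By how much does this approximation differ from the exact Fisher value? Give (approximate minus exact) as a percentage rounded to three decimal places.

-1.641%

Approximate: r ≈ 8.620% − 18.930% = -10.3100%
Exact: (1 + 0.0862)/(1 + 0.1893) − 1 = -8.6690%
Error = -10.3100% − (-8.6690%) = -1.6410% → -1.641%.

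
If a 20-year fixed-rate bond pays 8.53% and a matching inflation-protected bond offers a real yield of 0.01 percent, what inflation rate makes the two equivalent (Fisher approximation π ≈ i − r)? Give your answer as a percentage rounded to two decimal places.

π ≈ i − r = 8.53% − 0.01% → 8.52%.

8.52%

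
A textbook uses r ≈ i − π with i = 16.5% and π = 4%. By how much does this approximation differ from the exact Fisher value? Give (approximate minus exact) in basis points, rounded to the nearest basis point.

48 basis points

Approximate: r ≈ 16.500% − 4.000% = 12.5000%
Exact: (1 + 0.1650)/(1 + 0.0400) − 1 = 12.0192%
Error = 12.5000% − 12.0192% = 0.4808% → 48 basis points.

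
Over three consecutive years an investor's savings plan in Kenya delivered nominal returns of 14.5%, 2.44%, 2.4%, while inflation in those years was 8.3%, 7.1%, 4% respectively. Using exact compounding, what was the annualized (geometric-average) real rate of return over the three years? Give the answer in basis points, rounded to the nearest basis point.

-14 basis points

Nominal growth factor = 1.1450 × 1.0244 × 1.0240 = 1.20108851
Price-level growth factor = 1.0830 × 1.0710 × 1.0400 = 1.20628872
Real growth factor = 1.20108851 / 1.20628872 = 0.99568909
Annualized real rate = 0.99568909^(1/3) − 1 = -0.1439% → -14 basis points.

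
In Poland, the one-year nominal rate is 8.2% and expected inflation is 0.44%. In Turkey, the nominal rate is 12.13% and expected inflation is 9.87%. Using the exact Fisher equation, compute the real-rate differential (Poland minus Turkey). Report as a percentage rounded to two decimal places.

Poland: (1 + 0.0820)/(1 + 0.0044) − 1 = 7.7260%
Turkey: (1 + 0.1213)/(1 + 0.0987) − 1 = 2.0570%
Differential = 7.7260% − 2.0570% = 5.6690% → 5.67%.

5.67%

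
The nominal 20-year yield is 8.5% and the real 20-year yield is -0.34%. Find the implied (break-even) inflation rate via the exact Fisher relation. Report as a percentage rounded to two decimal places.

(1 + π) = (1 + i)/(1 + r) = 1.08500 / 0.99660 = 1.088702
Break-even inflation = 1.088702 − 1 → 8.87%.

8.87%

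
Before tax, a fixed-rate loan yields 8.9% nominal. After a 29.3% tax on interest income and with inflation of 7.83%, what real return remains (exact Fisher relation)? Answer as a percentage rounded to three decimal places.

After-tax nominal return = 8.9% × (1 − 0.293) = 6.2923%.
1 + r = 1.062923 / 1.07830 = 0.985740
After-tax real rate = 0.985740 − 1 → -1.426%.

-1.426%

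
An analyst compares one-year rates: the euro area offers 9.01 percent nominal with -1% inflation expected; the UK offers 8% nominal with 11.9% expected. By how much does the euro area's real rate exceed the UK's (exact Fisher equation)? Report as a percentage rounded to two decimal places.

The euro area: (1 + 0.0901)/(1 − 0.0100) − 1 = 10.1111%
The UK: (1 + 0.0800)/(1 + 0.1190) − 1 = -3.4853%
Differential = 10.1111% − (-3.4853%) = 13.5964% → 13.60%.

13.60%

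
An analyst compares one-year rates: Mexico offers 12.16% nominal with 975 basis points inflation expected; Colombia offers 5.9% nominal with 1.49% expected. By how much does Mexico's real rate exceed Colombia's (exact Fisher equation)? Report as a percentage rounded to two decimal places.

-2.15%

Mexico: (1 + 0.1216)/(1 + 0.0975) − 1 = 2.1959%
Colombia: (1 + 0.0590)/(1 + 0.0149) − 1 = 4.3453%
Differential = 2.1959% − 4.3453% = -2.1494% → -2.15%.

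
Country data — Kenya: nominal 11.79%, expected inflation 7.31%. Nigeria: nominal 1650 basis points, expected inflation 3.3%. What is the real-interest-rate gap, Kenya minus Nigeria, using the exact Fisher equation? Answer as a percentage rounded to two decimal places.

Kenya: (1 + 0.1179)/(1 + 0.0731) − 1 = 4.1748%
Nigeria: (1 + 0.1650)/(1 + 0.0330) − 1 = 12.7783%
Differential = 4.1748% − 12.7783% = -8.6035% → -8.60%.

-8.60%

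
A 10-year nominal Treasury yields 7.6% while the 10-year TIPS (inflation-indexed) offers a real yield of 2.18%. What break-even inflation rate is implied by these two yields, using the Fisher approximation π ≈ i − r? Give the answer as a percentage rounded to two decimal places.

π ≈ i − r = 7.6% − 2.18% → 5.42%.

5.42%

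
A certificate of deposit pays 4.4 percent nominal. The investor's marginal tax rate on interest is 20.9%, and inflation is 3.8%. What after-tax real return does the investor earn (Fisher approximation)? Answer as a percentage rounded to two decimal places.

-0.32%

After-tax nominal return = 4.4% × (1 − 0.209) = 3.4804%.
r ≈ 3.4804% − 3.8% → -0.32%.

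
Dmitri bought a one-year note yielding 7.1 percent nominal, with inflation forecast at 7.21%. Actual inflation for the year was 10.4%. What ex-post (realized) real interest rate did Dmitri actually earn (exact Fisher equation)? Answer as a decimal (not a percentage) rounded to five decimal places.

-0.02989

Ex-post: (1 + 0.0710)/(1 + 0.1040) − 1 = -2.9891%
So the realized real rate is -0.02989.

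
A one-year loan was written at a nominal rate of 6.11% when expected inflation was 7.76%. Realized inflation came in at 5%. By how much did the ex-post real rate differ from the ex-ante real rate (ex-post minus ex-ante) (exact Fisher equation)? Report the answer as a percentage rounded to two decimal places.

Ex-ante: (1 + 0.0611)/(1 + 0.0776) − 1 = -1.5312%
Ex-post: (1 + 0.0611)/(1 + 0.0500) − 1 = 1.0571%
Difference (ex-post − ex-ante) = 2.5883% → 2.59%.

2.59%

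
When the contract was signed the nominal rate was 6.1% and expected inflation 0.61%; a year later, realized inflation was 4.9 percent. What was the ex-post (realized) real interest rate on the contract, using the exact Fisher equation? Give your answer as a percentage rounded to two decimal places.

Ex-post: (1 + 0.0610)/(1 + 0.0490) − 1 = 1.1439%
So the realized real rate is 1.14%.

1.14%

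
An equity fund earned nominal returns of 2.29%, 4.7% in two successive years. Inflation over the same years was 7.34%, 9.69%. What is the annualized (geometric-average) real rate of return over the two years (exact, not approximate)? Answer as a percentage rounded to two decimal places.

Compound the nominal returns: 1.0229 × 1.0470 = 1.07097630.
Compound inflation: 1.0734 × 1.0969 = 1.17741246.
Deflate: 1.07097630 / 1.17741246 = 0.90960164.
Annualized real rate = 0.90960164^(1/2) − 1 = -4.6270% → -4.63%.

-4.63%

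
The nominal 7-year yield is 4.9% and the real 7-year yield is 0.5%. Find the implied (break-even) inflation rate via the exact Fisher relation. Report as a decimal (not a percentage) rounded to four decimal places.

0.0438

(1 + π) = (1 + i)/(1 + r) = 1.04900 / 1.00500 = 1.043781
Break-even inflation = 1.043781 − 1 → 0.0438.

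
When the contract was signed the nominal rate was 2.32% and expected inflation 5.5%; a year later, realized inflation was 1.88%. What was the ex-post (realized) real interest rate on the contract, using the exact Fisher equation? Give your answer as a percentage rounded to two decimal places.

0.43%

Ex-post: (1 + 0.0232)/(1 + 0.0188) − 1 = 0.4319%
So the realized real rate is 0.43%.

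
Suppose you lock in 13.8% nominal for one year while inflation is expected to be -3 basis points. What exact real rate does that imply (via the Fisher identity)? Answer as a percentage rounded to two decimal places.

13.83%

1 + r = 1.13800 / 0.99970 = 1.138342
r = 1.138342 − 1 = 13.8342%, i.e. 13.83%.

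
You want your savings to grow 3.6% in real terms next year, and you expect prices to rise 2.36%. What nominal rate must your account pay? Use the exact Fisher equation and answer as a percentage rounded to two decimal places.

6.04%

(1 + i) = (1 + r)(1 + π) = 1.03600 × 1.02360 = 1.0604496
i = 1.0604496 − 1, so the required nominal rate is 6.04%.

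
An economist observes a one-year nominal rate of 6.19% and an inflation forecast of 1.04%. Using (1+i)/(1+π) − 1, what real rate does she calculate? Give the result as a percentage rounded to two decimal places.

1 + r = 1.06190 / 1.01040 = 1.050970
r = 1.050970 − 1 = 5.0970%, i.e. 5.10%.

5.10%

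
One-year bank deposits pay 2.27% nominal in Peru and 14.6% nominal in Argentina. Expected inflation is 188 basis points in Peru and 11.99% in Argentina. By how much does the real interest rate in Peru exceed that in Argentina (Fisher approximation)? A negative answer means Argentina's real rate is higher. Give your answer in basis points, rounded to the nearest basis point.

Peru: 2.27% − 1.88% = 0.390%
Argentina: 14.6% − 11.99% = 2.610%
Differential = -2.220% → -222 basis points.

-222 basis points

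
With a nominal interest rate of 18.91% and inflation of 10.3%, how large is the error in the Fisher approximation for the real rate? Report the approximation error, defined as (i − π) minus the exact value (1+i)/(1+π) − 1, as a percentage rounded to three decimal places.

Approximate: r ≈ 18.910% − 10.300% = 8.6100%
Exact: (1 + 0.1891)/(1 + 0.1030) − 1 = 7.8060%
Error = 8.6100% − 7.8060% = 0.8040% → 0.804%.

0.804%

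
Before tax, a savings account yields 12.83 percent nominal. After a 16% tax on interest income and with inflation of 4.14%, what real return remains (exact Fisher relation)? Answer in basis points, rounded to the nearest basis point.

637 basis points

After-tax nominal return = 12.83% × (1 − 0.16) = 10.7772%.
1 + r = 1.107772 / 1.04140 = 1.063733
After-tax real rate = 1.063733 − 1 → 637 basis points.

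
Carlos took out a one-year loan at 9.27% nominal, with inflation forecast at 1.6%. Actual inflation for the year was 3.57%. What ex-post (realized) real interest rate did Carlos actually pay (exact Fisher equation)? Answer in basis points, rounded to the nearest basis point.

Ex-post: (1 + 0.0927)/(1 + 0.0357) − 1 = 5.5035%
So the realized real rate is 550 basis points.

550 basis points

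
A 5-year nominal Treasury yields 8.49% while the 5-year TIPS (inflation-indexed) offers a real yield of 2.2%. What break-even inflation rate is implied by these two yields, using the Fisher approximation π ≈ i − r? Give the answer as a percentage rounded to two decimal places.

π ≈ i − r = 8.49% − 2.2% → 6.29%.

6.29%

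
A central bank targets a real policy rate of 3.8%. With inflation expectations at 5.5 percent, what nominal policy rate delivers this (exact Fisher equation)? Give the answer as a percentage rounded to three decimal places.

9.509%

(1 + i) = (1 + r)(1 + π) = 1.03800 × 1.05500 = 1.09509
i = 1.09509 − 1, so the required nominal rate is 9.509%.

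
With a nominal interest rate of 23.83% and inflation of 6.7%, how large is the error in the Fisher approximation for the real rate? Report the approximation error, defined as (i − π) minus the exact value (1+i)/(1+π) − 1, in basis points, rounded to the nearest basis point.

Approximate: r ≈ 23.830% − 6.700% = 17.1300%
Exact: (1 + 0.2383)/(1 + 0.0670) − 1 = 16.0544%
Error = 17.1300% − 16.0544% = 1.0756% → 108 basis points.

108 basis points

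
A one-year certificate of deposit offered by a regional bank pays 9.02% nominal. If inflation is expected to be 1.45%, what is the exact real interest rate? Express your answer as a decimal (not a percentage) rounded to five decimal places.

0.07462

1 + r = 1.09020 / 1.01450 = 1.074618
r = 1.074618 − 1 = 7.4618%, i.e. 0.07462.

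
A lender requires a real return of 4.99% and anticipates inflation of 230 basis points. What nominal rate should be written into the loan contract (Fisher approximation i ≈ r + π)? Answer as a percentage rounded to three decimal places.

7.290%

i ≈ r + π = 4.99% + 2.3% = 7.290%.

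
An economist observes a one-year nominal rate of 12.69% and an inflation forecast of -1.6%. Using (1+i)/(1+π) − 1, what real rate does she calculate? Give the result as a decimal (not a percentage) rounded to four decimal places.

By the Fisher equation, 1 + r = (1 + i)/(1 + π).
1 + r = 1.12690 / 0.98400 = 1.145224
r = 1.145224 − 1 = 14.5224%, i.e. 0.1452.

0.1452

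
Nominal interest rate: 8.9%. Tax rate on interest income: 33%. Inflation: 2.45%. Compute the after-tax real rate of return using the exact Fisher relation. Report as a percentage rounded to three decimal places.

3.429%

After-tax nominal return = 8.9% × (1 − 0.33) = 5.9630%.
1 + r = 1.05963 / 1.02450 = 1.034290
After-tax real rate = 1.034290 − 1 → 3.429%.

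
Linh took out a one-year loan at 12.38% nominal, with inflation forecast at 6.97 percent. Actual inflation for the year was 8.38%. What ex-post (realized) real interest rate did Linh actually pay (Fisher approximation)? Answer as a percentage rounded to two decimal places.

Ex-post: 12.38% − 8.38% = 4.000%
So the realized real rate is 4.00%.

4.00%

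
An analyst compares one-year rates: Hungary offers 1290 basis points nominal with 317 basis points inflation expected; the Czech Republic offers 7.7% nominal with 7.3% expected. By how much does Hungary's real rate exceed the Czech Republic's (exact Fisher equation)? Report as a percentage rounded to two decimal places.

9.06%

Hungary: (1 + 0.1290)/(1 + 0.0317) − 1 = 9.4310%
The Czech Republic: (1 + 0.0770)/(1 + 0.0730) − 1 = 0.3728%
Differential = 9.4310% − 0.3728% = 9.0582% → 9.06%.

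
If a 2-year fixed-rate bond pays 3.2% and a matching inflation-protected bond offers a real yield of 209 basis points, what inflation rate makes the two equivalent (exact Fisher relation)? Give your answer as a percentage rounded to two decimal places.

1.09%

(1 + π) = (1 + i)/(1 + r) = 1.03200 / 1.02090 = 1.010873
Break-even inflation = 1.010873 − 1 → 1.09%.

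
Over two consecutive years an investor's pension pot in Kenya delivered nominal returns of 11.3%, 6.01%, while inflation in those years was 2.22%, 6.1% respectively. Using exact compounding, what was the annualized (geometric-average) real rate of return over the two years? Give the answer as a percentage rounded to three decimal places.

4.303%

Compound the nominal returns: 1.1130 × 1.0601 = 1.17989130.
Compound inflation: 1.0222 × 1.0610 = 1.08455420.
Deflate: 1.17989130 / 1.08455420 = 1.08790441.
Annualized real rate = 1.08790441^(1/2) − 1 = 4.3027% → 4.303%.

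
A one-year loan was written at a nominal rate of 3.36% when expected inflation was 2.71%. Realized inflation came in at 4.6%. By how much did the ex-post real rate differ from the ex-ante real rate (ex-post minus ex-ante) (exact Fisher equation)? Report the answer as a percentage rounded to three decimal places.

-1.818%

Ex-ante: (1 + 0.0336)/(1 + 0.0271) − 1 = 0.6328%
Ex-post: (1 + 0.0336)/(1 + 0.0460) − 1 = -1.1855%
Difference (ex-post − ex-ante) = -1.8183% → -1.818%.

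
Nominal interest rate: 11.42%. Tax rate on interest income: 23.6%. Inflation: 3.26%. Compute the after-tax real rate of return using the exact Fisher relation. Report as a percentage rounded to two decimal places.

5.29%

After-tax nominal return = 11.42% × (1 − 0.236) = 8.72488%.
1 + r = 1.0872488 / 1.03260 = 1.052923
After-tax real rate = 1.052923 − 1 → 5.29%.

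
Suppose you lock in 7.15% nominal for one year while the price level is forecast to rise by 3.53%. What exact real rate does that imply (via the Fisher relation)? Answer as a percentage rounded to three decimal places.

3.497%

By the Fisher relation, 1 + r = (1 + i)/(1 + π).
1 + r = 1.07150 / 1.03530 = 1.034966
r = 1.034966 − 1 = 3.4966%, i.e. 3.497%.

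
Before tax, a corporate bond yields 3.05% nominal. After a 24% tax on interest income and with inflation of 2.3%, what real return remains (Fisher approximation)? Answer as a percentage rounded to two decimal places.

After-tax nominal return = 3.05% × (1 − 0.24) = 2.3180%.
r ≈ 2.3180% − 2.3% → 0.02%.

0.02%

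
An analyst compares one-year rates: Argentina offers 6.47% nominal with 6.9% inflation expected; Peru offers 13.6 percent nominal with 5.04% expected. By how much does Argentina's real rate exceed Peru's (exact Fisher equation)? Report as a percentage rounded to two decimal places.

Argentina: (1 + 0.0647)/(1 + 0.0690) − 1 = -0.4022%
Peru: (1 + 0.1360)/(1 + 0.0504) − 1 = 8.1493%
Differential = -0.4022% − 8.1493% = -8.5515% → -8.55%.

-8.55%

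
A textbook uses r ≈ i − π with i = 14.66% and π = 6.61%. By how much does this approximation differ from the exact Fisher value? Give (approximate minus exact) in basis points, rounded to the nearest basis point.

50 basis points

Approximate: r ≈ 14.660% − 6.610% = 8.0500%
Exact: (1 + 0.1466)/(1 + 0.0661) − 1 = 7.5509%
Error = 8.0500% − 7.5509% = 0.4991% → 50 basis points.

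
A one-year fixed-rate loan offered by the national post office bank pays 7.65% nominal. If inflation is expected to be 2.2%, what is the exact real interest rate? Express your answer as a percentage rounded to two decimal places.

By the Fisher equation, 1 + r = (1 + i)/(1 + π).
1 + r = 1.07650 / 1.02200 = 1.053327
r = 1.053327 − 1 = 5.3327%, i.e. 5.33%.

5.33%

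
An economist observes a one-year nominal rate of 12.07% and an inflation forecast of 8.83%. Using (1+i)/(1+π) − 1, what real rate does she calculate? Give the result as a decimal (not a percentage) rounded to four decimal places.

0.0298

1 + r = 1.12070 / 1.08830 = 1.029771
r = 1.029771 − 1 = 2.9771%, i.e. 0.0298.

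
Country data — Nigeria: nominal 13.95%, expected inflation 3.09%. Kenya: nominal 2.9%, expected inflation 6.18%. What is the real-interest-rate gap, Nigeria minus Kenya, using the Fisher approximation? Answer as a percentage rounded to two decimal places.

14.14%

Nigeria: 13.95% − 3.09% = 10.860%
Kenya: 2.9% − 6.18% = -3.280%
Differential = 14.140% → 14.14%.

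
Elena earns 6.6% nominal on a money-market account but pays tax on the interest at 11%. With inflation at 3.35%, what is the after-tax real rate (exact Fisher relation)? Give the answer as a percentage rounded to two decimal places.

2.44%

After-tax nominal return = 6.6% × (1 − 0.11) = 5.8740%.
1 + r = 1.05874 / 1.03350 = 1.024422
After-tax real rate = 1.024422 − 1 → 2.44%.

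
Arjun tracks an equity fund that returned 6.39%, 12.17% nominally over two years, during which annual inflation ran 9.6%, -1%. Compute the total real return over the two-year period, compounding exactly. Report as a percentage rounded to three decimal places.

9.985%

Nominal growth factor = 1.0639 × 1.1217 = 1.193377
Price-level growth factor = 1.0960 × 0.9900 = 1.085040
Real growth factor = 1.193377 / 1.085040 = 1.099846
Total real return = 1.099846 − 1 → 9.985%.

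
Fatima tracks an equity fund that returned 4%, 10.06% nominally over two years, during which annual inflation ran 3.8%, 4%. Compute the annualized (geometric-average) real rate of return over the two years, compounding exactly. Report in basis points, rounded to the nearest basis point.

297 basis points

Nominal growth factor = 1.0400 × 1.1006 = 1.14462400
Price-level growth factor = 1.0380 × 1.0400 = 1.07952000
Real growth factor = 1.14462400 / 1.07952000 = 1.06030829
Annualized real rate = 1.06030829^(1/2) − 1 = 2.9713% → 297 basis points.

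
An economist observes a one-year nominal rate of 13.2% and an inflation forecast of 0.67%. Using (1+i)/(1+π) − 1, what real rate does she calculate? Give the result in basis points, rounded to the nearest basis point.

By the Fisher equation, 1 + r = (1 + i)/(1 + π).
1 + r = 1.13200 / 1.00670 = 1.124466
r = 1.124466 − 1 = 12.4466%, i.e. 1245 basis points.

1245 basis points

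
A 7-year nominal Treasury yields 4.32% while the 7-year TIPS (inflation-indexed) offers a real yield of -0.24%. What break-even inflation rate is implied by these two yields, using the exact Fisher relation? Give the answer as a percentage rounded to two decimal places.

4.57%

(1 + π) = (1 + i)/(1 + r) = 1.04320 / 0.99760 = 1.045710
Break-even inflation = 1.045710 − 1 → 4.57%.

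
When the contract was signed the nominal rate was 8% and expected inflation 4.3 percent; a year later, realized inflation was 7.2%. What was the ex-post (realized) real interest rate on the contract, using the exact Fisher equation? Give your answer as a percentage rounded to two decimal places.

Ex-post: (1 + 0.0800)/(1 + 0.0720) − 1 = 0.7463%
So the realized real rate is 0.75%.

0.75%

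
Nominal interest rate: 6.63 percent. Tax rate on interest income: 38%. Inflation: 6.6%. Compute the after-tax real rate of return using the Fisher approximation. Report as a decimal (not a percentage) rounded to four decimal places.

-0.0249

After-tax nominal return = 6.63% × (1 − 0.38) = 4.1106%.
r ≈ 4.1106% − 6.6% → -0.0249.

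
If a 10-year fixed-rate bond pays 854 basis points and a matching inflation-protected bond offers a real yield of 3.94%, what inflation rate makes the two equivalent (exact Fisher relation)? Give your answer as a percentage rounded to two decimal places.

(1 + π) = (1 + i)/(1 + r) = 1.08540 / 1.03940 = 1.044256
Break-even inflation = 1.044256 − 1 → 4.43%.

4.43%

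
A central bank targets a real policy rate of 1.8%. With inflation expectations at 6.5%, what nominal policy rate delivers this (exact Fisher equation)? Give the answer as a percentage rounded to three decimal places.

(1 + i) = (1 + r)(1 + π) = 1.01800 × 1.06500 = 1.08417
i = 1.08417 − 1, so the required nominal rate is 8.417%.

8.417%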